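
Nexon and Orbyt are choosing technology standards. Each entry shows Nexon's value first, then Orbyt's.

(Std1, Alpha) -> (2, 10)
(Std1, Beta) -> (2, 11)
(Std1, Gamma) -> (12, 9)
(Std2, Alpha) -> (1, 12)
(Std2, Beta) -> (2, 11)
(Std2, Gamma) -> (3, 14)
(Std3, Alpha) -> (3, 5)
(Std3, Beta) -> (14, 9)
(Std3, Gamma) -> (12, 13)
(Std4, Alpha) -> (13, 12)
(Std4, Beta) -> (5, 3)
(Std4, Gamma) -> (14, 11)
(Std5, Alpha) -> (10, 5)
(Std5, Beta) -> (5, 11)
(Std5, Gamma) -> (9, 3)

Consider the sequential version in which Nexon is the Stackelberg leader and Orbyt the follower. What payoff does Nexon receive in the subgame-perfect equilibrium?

13

Orbyt best-responds to each possible Nexon move:
- Std1: Orbyt compares 10, 11, 9 and picks Beta; Nexon would get 2.
- Std2: Orbyt compares 12, 11, 14 and picks Gamma; Nexon would get 3.
- Std3: Orbyt compares 5, 9, 13 and picks Gamma; Nexon would get 12.
- Std4: Orbyt compares 12, 3, 11 and picks Alpha; Nexon would get 13.
- Std5: Orbyt compares 5, 11, 3 and picks Beta; Nexon would get 5.
Among 2, 3, 12, 13, 5, the best is 13 at Std4. Subgame-perfect outcome: (Std4, Alpha) with payoffs (13, 12).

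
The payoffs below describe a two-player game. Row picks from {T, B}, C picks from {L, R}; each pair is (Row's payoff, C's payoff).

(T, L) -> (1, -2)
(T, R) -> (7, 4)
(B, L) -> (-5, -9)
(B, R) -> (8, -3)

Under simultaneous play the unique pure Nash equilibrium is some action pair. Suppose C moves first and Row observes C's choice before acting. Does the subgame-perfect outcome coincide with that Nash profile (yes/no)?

no

Row best-responds to each possible C move:
- L: Row compares 1, -5 and picks T; C would get -2.
- R: Row compares 7, 8 and picks B; C would get -3.
Maximizing over -2, -3, C chooses L. Subgame-perfect outcome: (T, L) with payoffs (1, -2).
For the simultaneous game, intersect best replies.
Row's best replies: L→T; R→B.
C's best replies: T→R; B→R.
The unique mutual best reply is (B, R), giving (8, -3).
Sequential outcome (T, L) differs from the Nash profile (B, R).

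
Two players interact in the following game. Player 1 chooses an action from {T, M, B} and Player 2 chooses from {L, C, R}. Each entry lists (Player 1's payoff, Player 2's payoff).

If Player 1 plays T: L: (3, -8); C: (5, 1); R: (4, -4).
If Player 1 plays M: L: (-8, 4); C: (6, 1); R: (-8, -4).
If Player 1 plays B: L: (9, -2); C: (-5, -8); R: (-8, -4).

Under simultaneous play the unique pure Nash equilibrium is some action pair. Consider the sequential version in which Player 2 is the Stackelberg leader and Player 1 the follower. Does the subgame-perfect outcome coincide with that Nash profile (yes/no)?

no

Player 1 best-responds to each possible Player 2 move:
- L → Player 1 plays B (best of 3, -8, 9); Player 2 gets -2.
- C → Player 1 plays M (best of 5, 6, -5); Player 2 gets 1.
- R → Player 1 plays T (best of 4, -8, -8); Player 2 gets -4.
Among -2, 1, -4, the best is 1 at C. Subgame-perfect outcome: (M, C) with payoffs (6, 1).
Under simultaneous play:
Player 1's best replies: L→B; C→M; R→T.
Player 2's best replies: T→C; M→L; B→L.
The unique mutual best reply is (B, L), giving (9, -2).
Sequential outcome (M, C) differs from the Nash profile (B, L).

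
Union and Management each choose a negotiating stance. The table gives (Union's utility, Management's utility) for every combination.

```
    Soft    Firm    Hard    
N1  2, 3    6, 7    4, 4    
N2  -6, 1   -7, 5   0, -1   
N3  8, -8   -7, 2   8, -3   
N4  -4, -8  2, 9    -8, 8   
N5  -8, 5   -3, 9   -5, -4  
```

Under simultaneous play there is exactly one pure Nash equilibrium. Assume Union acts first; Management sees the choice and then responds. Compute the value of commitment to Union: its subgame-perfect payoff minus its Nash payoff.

Management best-responds to each possible Union move:
- N1: BR = Firm, leader payoff 6.
- N2: BR = Firm, leader payoff -7.
- N3: BR = Firm, leader payoff -7.
- N4: BR = Firm, leader payoff 2.
- N5: BR = Firm, leader payoff -3.
Maximizing over 6, -7, -7, 2, -3, Union chooses N1. Subgame-perfect outcome: (N1, Firm) with payoffs (6, 7).
For the simultaneous game, intersect best replies.
Union's best replies: Soft→N3; Firm→N1; Hard→N3.
Management's best replies: N1→Firm; N2→Firm; N3→Firm; N4→Firm; N5→Firm.
Only (N1, Firm) has each player best-responding; Nash payoffs (6, 7).
Union's commitment gain: 6 − 6 = 0.

0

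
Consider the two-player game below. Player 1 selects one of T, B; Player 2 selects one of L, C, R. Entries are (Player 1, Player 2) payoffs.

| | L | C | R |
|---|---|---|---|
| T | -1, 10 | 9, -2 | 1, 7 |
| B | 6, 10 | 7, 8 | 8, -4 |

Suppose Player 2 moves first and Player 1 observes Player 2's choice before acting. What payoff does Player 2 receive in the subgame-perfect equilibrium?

Solve by backward induction (Player 2 leads).
- L: BR = B, leader payoff 10.
- C: BR = T, leader payoff -2.
- R: BR = B, leader payoff -4.
Player 2's induced payoffs are 10, -2, -4, so Player 2 commits to L. Subgame-perfect outcome: (B, L) with payoffs (6, 10).

10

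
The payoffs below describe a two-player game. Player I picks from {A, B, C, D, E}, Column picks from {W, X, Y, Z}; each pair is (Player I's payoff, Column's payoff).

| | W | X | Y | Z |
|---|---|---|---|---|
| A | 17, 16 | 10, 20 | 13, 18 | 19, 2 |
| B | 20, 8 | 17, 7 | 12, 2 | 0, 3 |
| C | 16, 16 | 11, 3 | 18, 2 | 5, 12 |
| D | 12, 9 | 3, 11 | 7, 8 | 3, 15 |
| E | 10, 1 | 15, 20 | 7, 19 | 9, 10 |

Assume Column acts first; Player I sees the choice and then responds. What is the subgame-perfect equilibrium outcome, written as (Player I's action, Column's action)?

(B, W)

Backward induction with Column moving first.
- W: BR = B, leader payoff 8.
- X: BR = B, leader payoff 7.
- Y: BR = C, leader payoff 2.
- Z: BR = A, leader payoff 2.
Among 8, 7, 2, 2, the best is 8 at W. Subgame-perfect outcome: (B, W) with payoffs (20, 8).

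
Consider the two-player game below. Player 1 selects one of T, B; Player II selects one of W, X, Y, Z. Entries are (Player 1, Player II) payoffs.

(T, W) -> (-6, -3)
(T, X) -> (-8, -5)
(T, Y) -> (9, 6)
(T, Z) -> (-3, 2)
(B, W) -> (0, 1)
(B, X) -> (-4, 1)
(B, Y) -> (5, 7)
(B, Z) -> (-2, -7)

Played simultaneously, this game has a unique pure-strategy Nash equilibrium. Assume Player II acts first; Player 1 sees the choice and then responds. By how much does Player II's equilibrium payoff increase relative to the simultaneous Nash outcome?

0

Solve by backward induction (Player II leads).
- W: Player 1 compares -6, 0 and picks B; Player II would get 1.
- X: Player 1 compares -8, -4 and picks B; Player II would get 1.
- Y: Player 1 compares 9, 5 and picks T; Player II would get 6.
- Z: Player 1 compares -3, -2 and picks B; Player II would get -7.
Among 1, 1, 6, -7, the best is 6 at Y. Subgame-perfect outcome: (T, Y) with payoffs (9, 6).
Now find the simultaneous Nash equilibrium.
Player 1's best replies: W→B; X→B; Y→T; Z→B.
Player II's best replies: T→Y; B→Y.
The unique mutual best reply is (T, Y), giving (9, 6).
Player II's commitment gain: 6 − 6 = 0.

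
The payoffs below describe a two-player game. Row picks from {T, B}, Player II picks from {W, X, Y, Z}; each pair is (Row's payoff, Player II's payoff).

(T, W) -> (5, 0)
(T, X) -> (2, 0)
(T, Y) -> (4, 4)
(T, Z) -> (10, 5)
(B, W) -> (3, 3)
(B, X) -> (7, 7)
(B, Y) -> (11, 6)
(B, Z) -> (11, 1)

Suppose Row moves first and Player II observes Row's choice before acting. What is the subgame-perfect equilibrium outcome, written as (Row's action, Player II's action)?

Solve by backward induction (Row leads).
- T → Player II plays Z (best of 0, 0, 4, 5); Row gets 10.
- B → Player II plays X (best of 3, 7, 6, 1); Row gets 7.
Among 10, 7, the best is 10 at T. Subgame-perfect outcome: (T, Z) with payoffs (10, 5).

(T, Z)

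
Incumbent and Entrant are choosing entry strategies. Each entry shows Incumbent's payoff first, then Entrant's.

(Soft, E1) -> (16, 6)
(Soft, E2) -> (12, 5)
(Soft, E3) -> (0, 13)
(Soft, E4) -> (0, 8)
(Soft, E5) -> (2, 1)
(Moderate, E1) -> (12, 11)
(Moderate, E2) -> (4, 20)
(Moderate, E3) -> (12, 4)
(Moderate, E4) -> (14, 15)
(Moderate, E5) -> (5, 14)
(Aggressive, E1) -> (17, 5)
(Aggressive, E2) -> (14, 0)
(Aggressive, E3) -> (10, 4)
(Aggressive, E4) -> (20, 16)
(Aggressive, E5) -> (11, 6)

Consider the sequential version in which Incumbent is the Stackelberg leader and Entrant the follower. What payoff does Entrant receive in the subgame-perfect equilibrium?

Entrant best-responds to each possible Incumbent move:
- Soft → Entrant plays E3 (best of 6, 5, 13, 8, 1); Incumbent gets 0.
- Moderate → Entrant plays E2 (best of 11, 20, 4, 15, 14); Incumbent gets 4.
- Aggressive → Entrant plays E4 (best of 5, 0, 4, 16, 6); Incumbent gets 20.
Among 0, 4, 20, the best is 20 at Aggressive. Subgame-perfect outcome: (Aggressive, E4) with payoffs (20, 16).

16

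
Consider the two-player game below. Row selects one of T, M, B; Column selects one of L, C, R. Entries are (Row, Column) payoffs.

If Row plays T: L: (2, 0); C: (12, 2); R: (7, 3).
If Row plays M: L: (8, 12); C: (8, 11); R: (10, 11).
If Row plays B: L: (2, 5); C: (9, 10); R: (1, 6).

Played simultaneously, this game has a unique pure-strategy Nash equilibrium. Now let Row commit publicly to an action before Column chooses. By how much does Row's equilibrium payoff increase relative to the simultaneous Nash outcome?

1

Solve by backward induction (Row leads).
- T: BR = R, leader payoff 7.
- M: BR = L, leader payoff 8.
- B: BR = C, leader payoff 9.
Maximizing over 7, 8, 9, Row chooses B. Subgame-perfect outcome: (B, C) with payoffs (9, 10).
For the simultaneous game, intersect best replies.
Row's best replies: L→M; C→T; R→M.
Column's best replies: T→R; M→L; B→C.
The unique mutual best reply is (M, L), giving (8, 12).
Row's commitment gain: 9 − 8 = 1.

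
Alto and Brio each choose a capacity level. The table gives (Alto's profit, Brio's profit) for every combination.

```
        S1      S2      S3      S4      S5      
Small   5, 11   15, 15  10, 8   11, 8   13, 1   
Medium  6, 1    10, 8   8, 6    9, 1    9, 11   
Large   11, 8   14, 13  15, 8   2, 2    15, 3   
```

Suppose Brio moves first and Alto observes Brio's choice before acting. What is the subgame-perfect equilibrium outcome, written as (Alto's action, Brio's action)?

(Small, S2)

Backward induction with Brio moving first.
- S1: Alto compares 5, 6, 11 and picks Large; Brio would get 8.
- S2: Alto compares 15, 10, 14 and picks Small; Brio would get 15.
- S3: Alto compares 10, 8, 15 and picks Large; Brio would get 8.
- S4: Alto compares 11, 9, 2 and picks Small; Brio would get 8.
- S5: Alto compares 13, 9, 15 and picks Large; Brio would get 3.
Brio's induced payoffs are 8, 15, 8, 8, 3, so Brio commits to S2. Subgame-perfect outcome: (Small, S2) with payoffs (15, 15).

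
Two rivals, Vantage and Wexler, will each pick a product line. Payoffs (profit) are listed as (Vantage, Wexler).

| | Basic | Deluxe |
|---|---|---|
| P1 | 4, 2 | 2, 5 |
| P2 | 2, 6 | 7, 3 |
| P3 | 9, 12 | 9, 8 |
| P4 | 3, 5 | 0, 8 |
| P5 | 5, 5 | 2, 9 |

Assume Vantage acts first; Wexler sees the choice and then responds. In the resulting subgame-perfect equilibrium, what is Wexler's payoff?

Solve by backward induction (Vantage leads).
- P1: BR = Deluxe, leader payoff 2.
- P2: BR = Basic, leader payoff 2.
- P3: BR = Basic, leader payoff 9.
- P4: BR = Deluxe, leader payoff 0.
- P5: BR = Deluxe, leader payoff 2.
Vantage's induced payoffs are 2, 2, 9, 0, 2, so Vantage commits to P3. Subgame-perfect outcome: (P3, Basic) with payoffs (9, 12).

12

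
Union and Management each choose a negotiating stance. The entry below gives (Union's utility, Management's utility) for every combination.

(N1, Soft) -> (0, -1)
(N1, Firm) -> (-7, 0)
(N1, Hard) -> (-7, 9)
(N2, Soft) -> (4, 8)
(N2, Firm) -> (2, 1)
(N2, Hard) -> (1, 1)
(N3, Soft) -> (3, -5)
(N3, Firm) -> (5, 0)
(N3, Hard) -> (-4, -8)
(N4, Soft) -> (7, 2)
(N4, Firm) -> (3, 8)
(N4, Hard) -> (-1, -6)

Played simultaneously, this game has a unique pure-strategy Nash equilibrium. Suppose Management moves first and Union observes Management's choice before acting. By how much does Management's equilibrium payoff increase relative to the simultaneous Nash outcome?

Backward induction with Management moving first.
- Soft: BR = N4, leader payoff 2.
- Firm: BR = N3, leader payoff 0.
- Hard: BR = N2, leader payoff 1.
Management's induced payoffs are 2, 0, 1, so Management commits to Soft. Subgame-perfect outcome: (N4, Soft) with payoffs (7, 2).
Under simultaneous play:
Union's best replies: Soft→N4; Firm→N3; Hard→N2.
Management's best replies: N1→Hard; N2→Soft; N3→Firm; N4→Firm.
Only (N3, Firm) has each player best-responding; Nash payoffs (5, 0).
Management's commitment gain: 2 − 0 = 2.

2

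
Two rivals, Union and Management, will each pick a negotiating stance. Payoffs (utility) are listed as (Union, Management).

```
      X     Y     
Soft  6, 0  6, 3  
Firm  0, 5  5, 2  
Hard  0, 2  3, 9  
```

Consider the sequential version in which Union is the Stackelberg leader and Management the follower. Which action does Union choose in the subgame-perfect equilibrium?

Soft

Solve by backward induction (Union leads).
- Soft → Management plays Y (best of 0, 3); Union gets 6.
- Firm → Management plays X (best of 5, 2); Union gets 0.
- Hard → Management plays Y (best of 2, 9); Union gets 3.
Maximizing over 6, 0, 3, Union chooses Soft. Subgame-perfect outcome: (Soft, Y) with payoffs (6, 3).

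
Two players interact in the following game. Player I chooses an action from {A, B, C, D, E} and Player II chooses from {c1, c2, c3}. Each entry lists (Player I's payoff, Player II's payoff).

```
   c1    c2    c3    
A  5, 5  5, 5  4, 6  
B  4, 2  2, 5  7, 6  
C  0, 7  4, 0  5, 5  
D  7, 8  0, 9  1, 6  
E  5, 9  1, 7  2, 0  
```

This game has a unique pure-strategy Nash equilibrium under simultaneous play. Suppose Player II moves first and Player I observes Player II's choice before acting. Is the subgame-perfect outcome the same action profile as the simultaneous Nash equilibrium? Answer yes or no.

Solve by backward induction (Player II leads).
- c1: BR = D, leader payoff 8.
- c2: BR = A, leader payoff 5.
- c3: BR = B, leader payoff 6.
Player II's induced payoffs are 8, 5, 6, so Player II commits to c1. Subgame-perfect outcome: (D, c1) with payoffs (7, 8).
For the simultaneous game, intersect best replies.
Player I's best replies: c1→D; c2→A; c3→B.
Player II's best replies: A→c3; B→c3; C→c1; D→c2; E→c1.
Only (B, c3) has each player best-responding; Nash payoffs (7, 6).
Sequential outcome (D, c1) differs from the Nash profile (B, c3).

no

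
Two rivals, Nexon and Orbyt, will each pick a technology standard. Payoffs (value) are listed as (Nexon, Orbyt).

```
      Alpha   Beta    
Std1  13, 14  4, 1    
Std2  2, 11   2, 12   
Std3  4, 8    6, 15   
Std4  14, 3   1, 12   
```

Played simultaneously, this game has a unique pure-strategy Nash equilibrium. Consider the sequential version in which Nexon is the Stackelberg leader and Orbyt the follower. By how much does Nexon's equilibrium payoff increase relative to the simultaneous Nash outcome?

7

Backward induction with Nexon moving first.
- Std1 → Orbyt plays Alpha (best of 14, 1); Nexon gets 13.
- Std2 → Orbyt plays Beta (best of 11, 12); Nexon gets 2.
- Std3 → Orbyt plays Beta (best of 8, 15); Nexon gets 6.
- Std4 → Orbyt plays Beta (best of 3, 12); Nexon gets 1.
Nexon's induced payoffs are 13, 2, 6, 1, so Nexon commits to Std1. Subgame-perfect outcome: (Std1, Alpha) with payoffs (13, 14).
Now find the simultaneous Nash equilibrium.
Nexon's best replies: Alpha→Std4; Beta→Std3.
Orbyt's best replies: Std1→Alpha; Std2→Beta; Std3→Beta; Std4→Beta.
Only (Std3, Beta) has each player best-responding; Nash payoffs (6, 15).
Nexon's commitment gain: 13 − 6 = 7.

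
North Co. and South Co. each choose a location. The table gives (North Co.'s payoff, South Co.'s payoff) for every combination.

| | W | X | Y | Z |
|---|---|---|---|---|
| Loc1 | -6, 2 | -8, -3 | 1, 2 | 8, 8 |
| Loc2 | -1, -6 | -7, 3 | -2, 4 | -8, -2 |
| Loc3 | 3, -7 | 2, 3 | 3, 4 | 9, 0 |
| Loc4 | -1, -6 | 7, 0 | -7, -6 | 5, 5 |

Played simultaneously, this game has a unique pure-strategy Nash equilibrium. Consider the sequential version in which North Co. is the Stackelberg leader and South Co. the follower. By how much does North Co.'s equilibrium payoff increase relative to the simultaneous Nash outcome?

Work backward from South Co.'s decision.
- Loc1: South Co. compares 2, -3, 2, 8 and picks Z; North Co. would get 8.
- Loc2: South Co. compares -6, 3, 4, -2 and picks Y; North Co. would get -2.
- Loc3: South Co. compares -7, 3, 4, 0 and picks Y; North Co. would get 3.
- Loc4: South Co. compares -6, 0, -6, 5 and picks Z; North Co. would get 5.
Maximizing over 8, -2, 3, 5, North Co. chooses Loc1. Subgame-perfect outcome: (Loc1, Z) with payoffs (8, 8).
Now find the simultaneous Nash equilibrium.
North Co.'s best replies: W→Loc3; X→Loc4; Y→Loc3; Z→Loc3.
South Co.'s best replies: Loc1→Z; Loc2→Y; Loc3→Y; Loc4→Z.
Only (Loc3, Y) has each player best-responding; Nash payoffs (3, 4).
North Co.'s commitment gain: 8 − 3 = 5.

5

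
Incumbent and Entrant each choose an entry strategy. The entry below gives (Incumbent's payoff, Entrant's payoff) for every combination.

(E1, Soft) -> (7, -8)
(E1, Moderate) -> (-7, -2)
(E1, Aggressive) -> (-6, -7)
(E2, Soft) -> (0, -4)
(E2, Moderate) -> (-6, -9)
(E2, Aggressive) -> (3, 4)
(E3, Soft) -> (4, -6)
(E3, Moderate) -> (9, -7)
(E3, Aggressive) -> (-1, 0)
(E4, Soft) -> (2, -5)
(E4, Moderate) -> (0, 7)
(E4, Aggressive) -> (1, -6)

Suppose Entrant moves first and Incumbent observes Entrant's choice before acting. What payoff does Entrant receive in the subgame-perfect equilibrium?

Work backward from Incumbent's decision.
- Soft: BR = E1, leader payoff -8.
- Moderate: BR = E3, leader payoff -7.
- Aggressive: BR = E2, leader payoff 4.
Maximizing over -8, -7, 4, Entrant chooses Aggressive. Subgame-perfect outcome: (E2, Aggressive) with payoffs (3, 4).

4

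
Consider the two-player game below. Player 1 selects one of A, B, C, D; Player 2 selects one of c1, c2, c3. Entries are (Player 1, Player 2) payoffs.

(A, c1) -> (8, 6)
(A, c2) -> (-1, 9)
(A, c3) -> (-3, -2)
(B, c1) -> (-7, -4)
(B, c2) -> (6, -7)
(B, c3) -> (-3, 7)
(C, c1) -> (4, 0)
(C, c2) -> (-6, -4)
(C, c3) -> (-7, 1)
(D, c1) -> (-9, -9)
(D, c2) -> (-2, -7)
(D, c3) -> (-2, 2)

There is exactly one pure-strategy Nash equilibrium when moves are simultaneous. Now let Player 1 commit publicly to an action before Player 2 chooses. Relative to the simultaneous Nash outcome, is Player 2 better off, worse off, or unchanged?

Solve by backward induction (Player 1 leads).
- A: Player 2 compares 6, 9, -2 and picks c2; Player 1 would get -1.
- B: Player 2 compares -4, -7, 7 and picks c3; Player 1 would get -3.
- C: Player 2 compares 0, -4, 1 and picks c3; Player 1 would get -7.
- D: Player 2 compares -9, -7, 2 and picks c3; Player 1 would get -2.
Player 1's induced payoffs are -1, -3, -7, -2, so Player 1 commits to A. Subgame-perfect outcome: (A, c2) with payoffs (-1, 9).
Now find the simultaneous Nash equilibrium.
Player 1's best replies: c1→A; c2→B; c3→D.
Player 2's best replies: A→c2; B→c3; C→c3; D→c3.
The unique mutual best reply is (D, c3), giving (-2, 2).
Player 2 earns 9 sequentially versus 2 at the Nash outcome: better off.

better off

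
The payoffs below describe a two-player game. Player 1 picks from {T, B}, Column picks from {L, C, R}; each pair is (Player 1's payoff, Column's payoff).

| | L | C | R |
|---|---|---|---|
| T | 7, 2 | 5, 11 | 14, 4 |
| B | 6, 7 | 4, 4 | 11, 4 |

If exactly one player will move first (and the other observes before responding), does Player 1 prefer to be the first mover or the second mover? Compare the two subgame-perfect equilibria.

If Player 1 leads: Column's best replies are T→C, B→L; Player 1's induced payoffs 5, 6; outcome (B, L), payoffs (6, 7).
If Column leads: Player 1's best replies are L→T, C→T, R→T; Column's induced payoffs 2, 11, 4; outcome (T, C), payoffs (5, 11).
Player 1 gets 6 moving first and 5 moving second, so Player 1 prefers to move first.

first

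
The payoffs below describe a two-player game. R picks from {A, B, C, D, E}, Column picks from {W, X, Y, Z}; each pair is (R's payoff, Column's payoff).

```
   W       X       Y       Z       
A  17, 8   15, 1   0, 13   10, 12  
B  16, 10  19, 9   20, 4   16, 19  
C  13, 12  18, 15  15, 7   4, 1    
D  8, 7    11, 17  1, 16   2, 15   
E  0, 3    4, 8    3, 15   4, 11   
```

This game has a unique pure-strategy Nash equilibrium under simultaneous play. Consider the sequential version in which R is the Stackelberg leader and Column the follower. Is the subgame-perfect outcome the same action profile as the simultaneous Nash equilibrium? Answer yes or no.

Column best-responds to each possible R move:
- A: BR = Y, leader payoff 0.
- B: BR = Z, leader payoff 16.
- C: BR = X, leader payoff 18.
- D: BR = X, leader payoff 11.
- E: BR = Y, leader payoff 3.
Maximizing over 0, 16, 18, 11, 3, R chooses C. Subgame-perfect outcome: (C, X) with payoffs (18, 15).
For the simultaneous game, intersect best replies.
R's best replies: W→A; X→B; Y→B; Z→B.
Column's best replies: A→Y; B→Z; C→X; D→X; E→Y.
The unique mutual best reply is (B, Z), giving (16, 19).
Sequential outcome (C, X) differs from the Nash profile (B, Z).

no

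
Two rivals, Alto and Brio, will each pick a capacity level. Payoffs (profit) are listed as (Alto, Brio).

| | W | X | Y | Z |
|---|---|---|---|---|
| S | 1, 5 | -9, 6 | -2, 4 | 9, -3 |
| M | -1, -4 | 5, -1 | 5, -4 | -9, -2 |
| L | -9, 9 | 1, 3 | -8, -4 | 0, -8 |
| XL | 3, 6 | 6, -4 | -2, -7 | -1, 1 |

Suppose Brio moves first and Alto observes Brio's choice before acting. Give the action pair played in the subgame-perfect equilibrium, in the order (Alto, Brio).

(XL, W)

Backward induction with Brio moving first.
- W → Alto plays XL (best of 1, -1, -9, 3); Brio gets 6.
- X → Alto plays XL (best of -9, 5, 1, 6); Brio gets -4.
- Y → Alto plays M (best of -2, 5, -8, -2); Brio gets -4.
- Z → Alto plays S (best of 9, -9, 0, -1); Brio gets -3.
Brio's induced payoffs are 6, -4, -4, -3, so Brio commits to W. Subgame-perfect outcome: (XL, W) with payoffs (3, 6).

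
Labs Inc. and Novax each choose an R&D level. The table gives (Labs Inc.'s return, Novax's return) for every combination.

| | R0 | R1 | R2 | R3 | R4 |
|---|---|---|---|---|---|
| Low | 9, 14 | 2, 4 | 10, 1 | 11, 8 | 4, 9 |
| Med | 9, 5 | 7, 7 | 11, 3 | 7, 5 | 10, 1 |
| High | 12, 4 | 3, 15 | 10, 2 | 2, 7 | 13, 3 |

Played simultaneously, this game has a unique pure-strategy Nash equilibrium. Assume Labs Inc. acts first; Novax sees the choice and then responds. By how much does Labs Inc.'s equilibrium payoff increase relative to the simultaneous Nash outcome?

Solve by backward induction (Labs Inc. leads).
- Low → Novax plays R0 (best of 14, 4, 1, 8, 9); Labs Inc. gets 9.
- Med → Novax plays R1 (best of 5, 7, 3, 5, 1); Labs Inc. gets 7.
- High → Novax plays R1 (best of 4, 15, 2, 7, 3); Labs Inc. gets 3.
Among 9, 7, 3, the best is 9 at Low. Subgame-perfect outcome: (Low, R0) with payoffs (9, 14).
Under simultaneous play:
Labs Inc.'s best replies: R0→High; R1→Med; R2→Med; R3→Low; R4→High.
Novax's best replies: Low→R0; Med→R1; High→R1.
Only (Med, R1) has each player best-responding; Nash payoffs (7, 7).
Labs Inc.'s commitment gain: 9 − 7 = 2.

2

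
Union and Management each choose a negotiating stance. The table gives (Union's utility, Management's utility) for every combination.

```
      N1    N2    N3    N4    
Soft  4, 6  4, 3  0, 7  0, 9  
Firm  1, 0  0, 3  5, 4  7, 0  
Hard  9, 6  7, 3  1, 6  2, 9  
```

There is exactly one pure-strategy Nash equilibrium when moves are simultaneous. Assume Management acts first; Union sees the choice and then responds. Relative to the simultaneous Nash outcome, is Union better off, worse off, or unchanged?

Work backward from Union's decision.
- N1: BR = Hard, leader payoff 6.
- N2: BR = Hard, leader payoff 3.
- N3: BR = Firm, leader payoff 4.
- N4: BR = Firm, leader payoff 0.
Maximizing over 6, 3, 4, 0, Management chooses N1. Subgame-perfect outcome: (Hard, N1) with payoffs (9, 6).
Now find the simultaneous Nash equilibrium.
Union's best replies: N1→Hard; N2→Hard; N3→Firm; N4→Firm.
Management's best replies: Soft→N4; Firm→N3; Hard→N4.
Only (Firm, N3) has each player best-responding; Nash payoffs (5, 4).
Union earns 9 sequentially versus 5 at the Nash outcome: better off.

better off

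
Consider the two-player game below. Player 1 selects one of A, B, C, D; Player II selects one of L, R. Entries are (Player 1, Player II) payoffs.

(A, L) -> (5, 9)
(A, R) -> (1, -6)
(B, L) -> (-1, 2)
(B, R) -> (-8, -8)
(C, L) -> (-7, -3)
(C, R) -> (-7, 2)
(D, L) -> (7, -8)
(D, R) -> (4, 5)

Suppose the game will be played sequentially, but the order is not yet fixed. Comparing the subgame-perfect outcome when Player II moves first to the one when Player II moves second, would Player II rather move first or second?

If Player 1 leads: Player II's best replies are A→L, B→L, C→R, D→R; Player 1's induced payoffs 5, -1, -7, 4; outcome (A, L), payoffs (5, 9).
If Player II leads: Player 1's best replies are L→D, R→D; Player II's induced payoffs -8, 5; outcome (D, R), payoffs (4, 5).
Player II gets 5 moving first and 9 moving second, so Player II prefers to move second.

second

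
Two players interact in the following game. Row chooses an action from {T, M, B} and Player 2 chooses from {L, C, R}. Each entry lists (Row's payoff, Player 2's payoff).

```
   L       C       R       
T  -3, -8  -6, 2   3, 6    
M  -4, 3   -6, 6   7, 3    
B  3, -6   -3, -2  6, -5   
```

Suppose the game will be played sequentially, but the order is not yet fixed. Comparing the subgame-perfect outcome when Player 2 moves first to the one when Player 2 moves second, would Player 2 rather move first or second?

second

If Row leads: Player 2's best replies are T→R, M→C, B→C; Row's induced payoffs 3, -6, -3; outcome (T, R), payoffs (3, 6).
If Player 2 leads: Row's best replies are L→B, C→B, R→M; Player 2's induced payoffs -6, -2, 3; outcome (M, R), payoffs (7, 3).
Player 2 gets 3 moving first and 6 moving second, so Player 2 prefers to move second.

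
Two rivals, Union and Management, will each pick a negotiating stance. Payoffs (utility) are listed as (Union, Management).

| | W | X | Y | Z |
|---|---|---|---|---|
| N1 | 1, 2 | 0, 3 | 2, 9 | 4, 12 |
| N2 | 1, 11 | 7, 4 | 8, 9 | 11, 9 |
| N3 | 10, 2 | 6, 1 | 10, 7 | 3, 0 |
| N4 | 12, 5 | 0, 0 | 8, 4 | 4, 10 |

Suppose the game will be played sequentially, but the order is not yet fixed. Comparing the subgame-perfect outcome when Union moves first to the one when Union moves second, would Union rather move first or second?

If Union leads: Management's best replies are N1→Z, N2→W, N3→Y, N4→Z; Union's induced payoffs 4, 1, 10, 4; outcome (N3, Y), payoffs (10, 7).
If Management leads: Union's best replies are W→N4, X→N2, Y→N3, Z→N2; Management's induced payoffs 5, 4, 7, 9; outcome (N2, Z), payoffs (11, 9).
Union gets 10 moving first and 11 moving second, so Union prefers to move second.

second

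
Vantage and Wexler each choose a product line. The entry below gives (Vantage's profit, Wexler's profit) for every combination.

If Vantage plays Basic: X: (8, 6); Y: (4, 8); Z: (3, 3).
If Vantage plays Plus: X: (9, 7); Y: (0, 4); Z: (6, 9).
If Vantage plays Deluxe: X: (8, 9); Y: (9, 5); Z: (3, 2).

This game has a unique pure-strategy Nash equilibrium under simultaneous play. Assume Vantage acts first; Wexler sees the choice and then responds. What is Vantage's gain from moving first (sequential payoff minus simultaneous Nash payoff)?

2

Backward induction with Vantage moving first.
- Basic: BR = Y, leader payoff 4.
- Plus: BR = Z, leader payoff 6.
- Deluxe: BR = X, leader payoff 8.
Vantage's induced payoffs are 4, 6, 8, so Vantage commits to Deluxe. Subgame-perfect outcome: (Deluxe, X) with payoffs (8, 9).
Now find the simultaneous Nash equilibrium.
Vantage's best replies: X→Plus; Y→Deluxe; Z→Plus.
Wexler's best replies: Basic→Y; Plus→Z; Deluxe→X.
Only (Plus, Z) has each player best-responding; Nash payoffs (6, 9).
Vantage's commitment gain: 8 − 6 = 2.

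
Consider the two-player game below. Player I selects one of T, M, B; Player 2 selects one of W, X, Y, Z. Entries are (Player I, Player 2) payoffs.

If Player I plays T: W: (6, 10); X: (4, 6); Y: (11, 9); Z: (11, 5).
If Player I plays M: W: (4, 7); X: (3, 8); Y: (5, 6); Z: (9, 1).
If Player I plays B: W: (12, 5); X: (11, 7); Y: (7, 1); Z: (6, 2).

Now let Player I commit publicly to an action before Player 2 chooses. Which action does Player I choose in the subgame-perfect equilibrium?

B

Work backward from Player 2's decision.
- T → Player 2 plays W (best of 10, 6, 9, 5); Player I gets 6.
- M → Player 2 plays X (best of 7, 8, 6, 1); Player I gets 3.
- B → Player 2 plays X (best of 5, 7, 1, 2); Player I gets 11.
Maximizing over 6, 3, 11, Player I chooses B. Subgame-perfect outcome: (B, X) with payoffs (11, 7).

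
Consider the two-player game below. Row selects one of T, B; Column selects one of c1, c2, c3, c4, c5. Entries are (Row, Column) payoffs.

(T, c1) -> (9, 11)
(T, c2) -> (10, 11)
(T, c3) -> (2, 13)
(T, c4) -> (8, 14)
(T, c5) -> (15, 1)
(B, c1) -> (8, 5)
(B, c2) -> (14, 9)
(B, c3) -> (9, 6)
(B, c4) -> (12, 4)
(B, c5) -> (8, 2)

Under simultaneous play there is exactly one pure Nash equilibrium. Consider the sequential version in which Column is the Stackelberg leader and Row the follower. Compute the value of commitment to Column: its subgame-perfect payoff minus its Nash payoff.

2

Backward induction with Column moving first.
- c1: BR = T, leader payoff 11.
- c2: BR = B, leader payoff 9.
- c3: BR = B, leader payoff 6.
- c4: BR = B, leader payoff 4.
- c5: BR = T, leader payoff 1.
Column's induced payoffs are 11, 9, 6, 4, 1, so Column commits to c1. Subgame-perfect outcome: (T, c1) with payoffs (9, 11).
Now find the simultaneous Nash equilibrium.
Row's best replies: c1→T; c2→B; c3→B; c4→B; c5→T.
Column's best replies: T→c4; B→c2.
Only (B, c2) has each player best-responding; Nash payoffs (14, 9).
Column's commitment gain: 11 − 9 = 2.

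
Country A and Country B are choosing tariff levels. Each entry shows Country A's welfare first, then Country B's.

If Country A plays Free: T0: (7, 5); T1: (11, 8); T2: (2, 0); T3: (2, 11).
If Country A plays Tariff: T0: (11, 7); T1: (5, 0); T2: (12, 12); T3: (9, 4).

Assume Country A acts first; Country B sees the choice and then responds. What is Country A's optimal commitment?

Backward induction with Country A moving first.
- Free: BR = T3, leader payoff 2.
- Tariff: BR = T2, leader payoff 12.
Country A's induced payoffs are 2, 12, so Country A commits to Tariff. Subgame-perfect outcome: (Tariff, T2) with payoffs (12, 12).

Tariff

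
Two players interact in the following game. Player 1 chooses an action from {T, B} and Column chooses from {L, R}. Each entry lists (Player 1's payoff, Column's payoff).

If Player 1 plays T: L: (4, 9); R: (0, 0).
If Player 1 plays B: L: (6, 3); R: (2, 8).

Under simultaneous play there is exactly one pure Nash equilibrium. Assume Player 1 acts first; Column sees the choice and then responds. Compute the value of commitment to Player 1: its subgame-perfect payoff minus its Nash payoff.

2

Backward induction with Player 1 moving first.
- T: Column compares 9, 0 and picks L; Player 1 would get 4.
- B: Column compares 3, 8 and picks R; Player 1 would get 2.
Player 1's induced payoffs are 4, 2, so Player 1 commits to T. Subgame-perfect outcome: (T, L) with payoffs (4, 9).
Now find the simultaneous Nash equilibrium.
Player 1's best replies: L→B; R→B.
Column's best replies: T→L; B→R.
Only (B, R) has each player best-responding; Nash payoffs (2, 8).
Player 1's commitment gain: 4 − 2 = 2.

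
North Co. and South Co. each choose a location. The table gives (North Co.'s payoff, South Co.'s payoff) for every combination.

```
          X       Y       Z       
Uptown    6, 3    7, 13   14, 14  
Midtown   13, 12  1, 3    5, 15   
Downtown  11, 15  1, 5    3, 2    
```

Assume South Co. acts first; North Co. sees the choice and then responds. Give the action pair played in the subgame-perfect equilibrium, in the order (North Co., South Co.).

Backward induction with South Co. moving first.
- X → North Co. plays Midtown (best of 6, 13, 11); South Co. gets 12.
- Y → North Co. plays Uptown (best of 7, 1, 1); South Co. gets 13.
- Z → North Co. plays Uptown (best of 14, 5, 3); South Co. gets 14.
South Co.'s induced payoffs are 12, 13, 14, so South Co. commits to Z. Subgame-perfect outcome: (Uptown, Z) with payoffs (14, 14).

(Uptown, Z)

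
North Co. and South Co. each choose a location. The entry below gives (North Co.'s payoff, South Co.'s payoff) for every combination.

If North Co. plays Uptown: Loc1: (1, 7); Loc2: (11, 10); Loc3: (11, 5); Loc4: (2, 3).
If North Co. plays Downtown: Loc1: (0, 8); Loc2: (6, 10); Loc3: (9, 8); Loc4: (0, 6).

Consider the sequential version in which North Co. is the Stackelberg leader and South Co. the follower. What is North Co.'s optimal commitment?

Uptown

Solve by backward induction (North Co. leads).
- Uptown → South Co. plays Loc2 (best of 7, 10, 5, 3); North Co. gets 11.
- Downtown → South Co. plays Loc2 (best of 8, 10, 8, 6); North Co. gets 6.
North Co.'s induced payoffs are 11, 6, so North Co. commits to Uptown. Subgame-perfect outcome: (Uptown, Loc2) with payoffs (11, 10).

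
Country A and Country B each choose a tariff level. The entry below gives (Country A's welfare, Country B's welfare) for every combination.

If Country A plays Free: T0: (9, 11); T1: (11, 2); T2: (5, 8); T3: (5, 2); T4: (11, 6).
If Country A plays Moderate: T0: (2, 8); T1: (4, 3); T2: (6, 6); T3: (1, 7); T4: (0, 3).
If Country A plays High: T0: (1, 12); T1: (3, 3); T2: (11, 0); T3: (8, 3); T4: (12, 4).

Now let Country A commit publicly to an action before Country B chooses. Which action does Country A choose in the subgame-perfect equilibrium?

Work backward from Country B's decision.
- Free: BR = T0, leader payoff 9.
- Moderate: BR = T0, leader payoff 2.
- High: BR = T0, leader payoff 1.
Maximizing over 9, 2, 1, Country A chooses Free. Subgame-perfect outcome: (Free, T0) with payoffs (9, 11).

Free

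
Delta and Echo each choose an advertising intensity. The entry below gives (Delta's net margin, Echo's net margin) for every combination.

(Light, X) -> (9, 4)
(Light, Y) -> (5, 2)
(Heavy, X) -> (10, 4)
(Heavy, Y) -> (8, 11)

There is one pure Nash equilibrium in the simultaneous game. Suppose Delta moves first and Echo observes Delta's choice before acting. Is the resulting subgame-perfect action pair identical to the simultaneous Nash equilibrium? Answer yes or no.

no

Work backward from Echo's decision.
- Light → Echo plays X (best of 4, 2); Delta gets 9.
- Heavy → Echo plays Y (best of 4, 11); Delta gets 8.
Among 9, 8, the best is 9 at Light. Subgame-perfect outcome: (Light, X) with payoffs (9, 4).
Under simultaneous play:
Delta's best replies: X→Heavy; Y→Heavy.
Echo's best replies: Light→X; Heavy→Y.
The unique mutual best reply is (Heavy, Y), giving (8, 11).
Sequential outcome (Light, X) differs from the Nash profile (Heavy, Y).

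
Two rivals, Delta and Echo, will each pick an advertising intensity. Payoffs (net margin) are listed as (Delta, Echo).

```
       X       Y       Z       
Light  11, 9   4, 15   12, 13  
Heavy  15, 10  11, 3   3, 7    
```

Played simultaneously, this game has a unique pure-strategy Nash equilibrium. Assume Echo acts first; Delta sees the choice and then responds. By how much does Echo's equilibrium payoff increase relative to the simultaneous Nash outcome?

Solve by backward induction (Echo leads).
- X → Delta plays Heavy (best of 11, 15); Echo gets 10.
- Y → Delta plays Heavy (best of 4, 11); Echo gets 3.
- Z → Delta plays Light (best of 12, 3); Echo gets 13.
Among 10, 3, 13, the best is 13 at Z. Subgame-perfect outcome: (Light, Z) with payoffs (12, 13).
For the simultaneous game, intersect best replies.
Delta's best replies: X→Heavy; Y→Heavy; Z→Light.
Echo's best replies: Light→Y; Heavy→X.
Only (Heavy, X) has each player best-responding; Nash payoffs (15, 10).
Echo's commitment gain: 13 − 10 = 3.

3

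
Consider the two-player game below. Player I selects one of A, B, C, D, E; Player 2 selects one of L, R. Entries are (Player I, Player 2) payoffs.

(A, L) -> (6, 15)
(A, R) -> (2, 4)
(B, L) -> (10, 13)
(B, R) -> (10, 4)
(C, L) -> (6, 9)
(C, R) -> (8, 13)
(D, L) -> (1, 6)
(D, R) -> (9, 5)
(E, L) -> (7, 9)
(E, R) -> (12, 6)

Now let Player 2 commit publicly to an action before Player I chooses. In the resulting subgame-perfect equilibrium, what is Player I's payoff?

10

Backward induction with Player 2 moving first.
- L → Player I plays B (best of 6, 10, 6, 1, 7); Player 2 gets 13.
- R → Player I plays E (best of 2, 10, 8, 9, 12); Player 2 gets 6.
Maximizing over 13, 6, Player 2 chooses L. Subgame-perfect outcome: (B, L) with payoffs (10, 13).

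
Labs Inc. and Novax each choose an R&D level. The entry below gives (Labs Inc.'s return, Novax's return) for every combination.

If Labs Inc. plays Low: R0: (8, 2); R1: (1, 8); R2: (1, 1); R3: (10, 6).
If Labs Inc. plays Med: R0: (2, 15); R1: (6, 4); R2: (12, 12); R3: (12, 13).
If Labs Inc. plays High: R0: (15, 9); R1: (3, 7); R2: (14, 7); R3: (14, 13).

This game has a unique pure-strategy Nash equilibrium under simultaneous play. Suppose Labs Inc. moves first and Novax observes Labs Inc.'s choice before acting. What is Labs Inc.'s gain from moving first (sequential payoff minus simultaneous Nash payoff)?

Work backward from Novax's decision.
- Low → Novax plays R1 (best of 2, 8, 1, 6); Labs Inc. gets 1.
- Med → Novax plays R0 (best of 15, 4, 12, 13); Labs Inc. gets 2.
- High → Novax plays R3 (best of 9, 7, 7, 13); Labs Inc. gets 14.
Labs Inc.'s induced payoffs are 1, 2, 14, so Labs Inc. commits to High. Subgame-perfect outcome: (High, R3) with payoffs (14, 13).
For the simultaneous game, intersect best replies.
Labs Inc.'s best replies: R0→High; R1→Med; R2→High; R3→High.
Novax's best replies: Low→R1; Med→R0; High→R3.
Only (High, R3) has each player best-responding; Nash payoffs (14, 13).
Labs Inc.'s commitment gain: 14 − 14 = 0.

0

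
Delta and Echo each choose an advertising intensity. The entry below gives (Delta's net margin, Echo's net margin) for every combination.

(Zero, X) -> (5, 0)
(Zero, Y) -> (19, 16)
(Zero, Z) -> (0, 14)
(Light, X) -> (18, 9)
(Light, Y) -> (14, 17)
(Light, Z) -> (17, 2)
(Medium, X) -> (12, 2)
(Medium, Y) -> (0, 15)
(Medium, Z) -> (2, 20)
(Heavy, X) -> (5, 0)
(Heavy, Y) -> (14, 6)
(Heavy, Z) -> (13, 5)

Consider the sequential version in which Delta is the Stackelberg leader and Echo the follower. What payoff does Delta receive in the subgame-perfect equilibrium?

Backward induction with Delta moving first.
- Zero: BR = Y, leader payoff 19.
- Light: BR = Y, leader payoff 14.
- Medium: BR = Z, leader payoff 2.
- Heavy: BR = Y, leader payoff 14.
Delta's induced payoffs are 19, 14, 2, 14, so Delta commits to Zero. Subgame-perfect outcome: (Zero, Y) with payoffs (19, 16).

19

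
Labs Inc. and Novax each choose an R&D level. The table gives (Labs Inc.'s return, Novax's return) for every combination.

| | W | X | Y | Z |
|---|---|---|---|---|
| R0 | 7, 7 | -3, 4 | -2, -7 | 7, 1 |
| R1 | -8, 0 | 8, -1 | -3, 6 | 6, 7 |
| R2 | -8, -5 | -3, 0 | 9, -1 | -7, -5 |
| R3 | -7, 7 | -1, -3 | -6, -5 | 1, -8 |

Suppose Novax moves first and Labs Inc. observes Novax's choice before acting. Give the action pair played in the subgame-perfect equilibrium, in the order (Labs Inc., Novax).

(R0, W)

Solve by backward induction (Novax leads).
- W: BR = R0, leader payoff 7.
- X: BR = R1, leader payoff -1.
- Y: BR = R2, leader payoff -1.
- Z: BR = R0, leader payoff 1.
Among 7, -1, -1, 1, the best is 7 at W. Subgame-perfect outcome: (R0, W) with payoffs (7, 7).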